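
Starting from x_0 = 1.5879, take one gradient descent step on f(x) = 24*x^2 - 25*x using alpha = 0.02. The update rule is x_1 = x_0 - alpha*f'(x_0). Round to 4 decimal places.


We compute the gradient at x_0 and apply the update.
f'(x) = 48*x - 25
f'(1.5879) = 48*1.5879 - 25 = 51.2192
x_1 = 1.5879 - 0.02*51.2192 = 0.5635


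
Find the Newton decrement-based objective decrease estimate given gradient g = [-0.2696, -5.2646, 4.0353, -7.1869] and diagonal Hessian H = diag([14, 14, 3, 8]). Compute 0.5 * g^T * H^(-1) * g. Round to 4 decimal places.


Step 1: H is diagonal, so H^(-1) * g = [-0.0193, -0.376, 1.3451, -0.8984].
Step 2: g^T H^(-1) g = sum_i g_i^2 / H_ii
  = (-0.2696)^2/14 + (-5.2646)^2/14 + (4.0353)^2/3 + (-7.1869)^2/8
  = 0.0052 + 1.9797 + 5.4279 + 6.4564 = 13.8692
Step 3: Objective decrease = 0.5 * g^T H^(-1) g = 6.9346


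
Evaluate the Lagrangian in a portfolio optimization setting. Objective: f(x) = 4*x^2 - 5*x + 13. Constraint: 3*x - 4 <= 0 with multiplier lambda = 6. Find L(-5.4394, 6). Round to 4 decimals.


Step 1: Evaluate f(x).
f(-5.4394) = 4*(-5.4394)^2 - 5*(-5.4394) + 13 = 158.5453
Step 2: Evaluate g(x).
g(-5.4394) = 3*-5.4394 - 4 = -20.3182
Step 3: Compute Lagrangian.
L = 158.5453 + 6*-20.3182 = 36.6361


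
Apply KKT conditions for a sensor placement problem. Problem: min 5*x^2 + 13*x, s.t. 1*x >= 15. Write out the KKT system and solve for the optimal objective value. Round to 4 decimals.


Step 1: Try lambda = 0 (constraint inactive).
x_unc = -13/(2*5) = -1.3
Check: 1*-1.3 = -1.3 < 15 -- violated!
Step 2: Constraint must be active: 1*x = 15
x* = 15/1 = 15.0
lambda = (2*5*15.0 + 13)/1 = 163.0
Step 3: Compute optimal value.
f(x*) = 5*15.0^2 + 13*15.0 = 1320.0


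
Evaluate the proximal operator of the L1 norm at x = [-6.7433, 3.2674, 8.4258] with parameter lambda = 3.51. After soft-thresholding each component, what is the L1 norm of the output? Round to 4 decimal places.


Soft-thresholding with lambda = 3.51:
prox(-6.7433) = sign(-6.7433)*max(|-6.7433| - 3.51, 0) = -3.2333
prox(3.2674) = sign(3.2674)*max(|3.2674| - 3.51, 0) = 0.0
prox(8.4258) = sign(8.4258)*max(|8.4258| - 3.51, 0) = 4.9158
prox(x) = [-3.2333, 0.0, 4.9158]
||prox(x)||_1 = 3.2333 + 0.0 + 4.9158 = 8.1491


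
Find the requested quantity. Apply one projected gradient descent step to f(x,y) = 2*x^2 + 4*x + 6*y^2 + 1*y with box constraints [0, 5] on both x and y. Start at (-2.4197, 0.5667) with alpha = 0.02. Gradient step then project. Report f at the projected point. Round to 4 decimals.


Step 1: Compute gradient at (-2.4197, 0.5667).
grad_x = 2*2*-2.4197 + 4 = -5.6788
grad_y = 2*6*0.5667 + 1 = 7.8004
Step 2: Gradient step.
x_raw = -2.4197 - 0.02*-5.6788 = -2.3061
y_raw = 0.5667 - 0.02*7.8004 = 0.4107
Step 3: Project onto [0, 5].
x_proj = clip(-2.3061) = 0.0
y_proj = clip(0.4107) = 0.4107
Step 4: Evaluate f.
f(0.0, 0.4107) = 1.4227


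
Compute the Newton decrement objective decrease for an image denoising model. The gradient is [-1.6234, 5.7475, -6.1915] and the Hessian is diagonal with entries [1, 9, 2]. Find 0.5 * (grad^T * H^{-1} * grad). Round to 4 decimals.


Step 1: H is diagonal, so H^(-1) * g = [-1.6234, 0.6386, -3.0958].
Step 2: g^T H^(-1) g = sum_i g_i^2 / H_ii
  = (-1.6234)^2/1 + (5.7475)^2/9 + (-6.1915)^2/2
  = 2.6354 + 3.6704 + 19.1673 = 25.4732
Step 3: Objective decrease = 0.5 * g^T H^(-1) g = 12.7366


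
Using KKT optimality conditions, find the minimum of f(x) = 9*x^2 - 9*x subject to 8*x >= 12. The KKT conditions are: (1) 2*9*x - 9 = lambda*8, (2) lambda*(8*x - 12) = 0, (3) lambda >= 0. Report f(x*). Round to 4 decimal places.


Step 1: Try lambda = 0 (constraint inactive).
x_unc = 9/(2*9) = 0.5
Check: 8*0.5 = 4.0 < 12 -- violated!
Step 2: Constraint must be active: 8*x = 12
x* = 12/8 = 1.5
lambda = (2*9*1.5 - 9)/8 = 2.25
Step 3: Compute optimal value.
f(x*) = 9*1.5^2 - 9*1.5 = 6.75


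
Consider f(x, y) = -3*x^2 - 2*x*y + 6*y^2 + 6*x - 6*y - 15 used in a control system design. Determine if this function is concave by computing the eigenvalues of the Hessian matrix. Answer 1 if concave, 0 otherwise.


The Hessian of f(x,y) = -3*x^2 - 2*x*y + 6*y^2 + 6*x - 6*y - 15 is:
H = [[-6, -2], [-2, 12]]
Trace = -6 + 12 = 6
Determinant = -6*12 - (-2)^2 = -76
Discriminant = (6)^2 - 4*-76 = 340.0
Eigenvalues: lambda_1 = -6.2195, lambda_2 = 12.2195
The function is not concave.

0


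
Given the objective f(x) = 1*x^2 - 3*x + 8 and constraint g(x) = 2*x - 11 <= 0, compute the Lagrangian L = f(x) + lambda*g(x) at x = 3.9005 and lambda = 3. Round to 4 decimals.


Step 1: Evaluate f(x).
f(3.9005) = 1*3.9005^2 - 3*3.9005 + 8 = 11.5124
Step 2: Evaluate g(x).
g(3.9005) = 2*3.9005 - 11 = -3.199
Step 3: Compute Lagrangian.
L = 11.5124 + 3*-3.199 = 1.9154


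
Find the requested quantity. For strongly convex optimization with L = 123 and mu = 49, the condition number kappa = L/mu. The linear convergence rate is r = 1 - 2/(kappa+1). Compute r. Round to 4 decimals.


Step 1: Compute the condition number.
kappa = L/mu = 123/49 = 2.5102
Step 2: Compute the convergence rate.
r = 1 - 2/(kappa + 1) = 1 - 2*mu/(L + mu) = (L - mu)/(L + mu) = 74/172 = 0.4302


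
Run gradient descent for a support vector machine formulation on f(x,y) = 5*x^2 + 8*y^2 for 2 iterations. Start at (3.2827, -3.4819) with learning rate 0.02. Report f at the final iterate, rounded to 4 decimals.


Gradient descent on f(x,y) = 5*x^2 + 8*y^2.
Starting point: (3.2827, -3.4819), alpha = 0.02
Step 1: grad_x = 2*5*3.2827 = 32.827, grad_y = 2*8*-3.4819 = -55.7104
  x_1 = 3.2827 - 0.02*32.827 = 2.6262
  y_1 = -3.4819 - 0.02*-55.7104 = -2.3677
Step 2: grad_x = 2*5*2.6262 = 26.2616, grad_y = 2*8*-2.3677 = -37.8831
  x_2 = 2.6262 - 0.02*26.2616 = 2.1009
  y_2 = -2.3677 - 0.02*-37.8831 = -1.61
f(2.1009, -1.61) = 5*2.1009^2 + 8*(-1.61)^2 = 42.8071


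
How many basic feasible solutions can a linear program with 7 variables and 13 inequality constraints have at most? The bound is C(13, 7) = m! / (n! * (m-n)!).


Each vertex corresponds to some choice of n active constraints out of m, so the number of vertices is at most C(m, n) = m! / (n!(m-n)!).
m = 13, n = 7
Numerator: 13 * 12 * 11 * 10 * 9 * 8 * 7
Denominator: 7! = 5040
C(13, 7) = 1716


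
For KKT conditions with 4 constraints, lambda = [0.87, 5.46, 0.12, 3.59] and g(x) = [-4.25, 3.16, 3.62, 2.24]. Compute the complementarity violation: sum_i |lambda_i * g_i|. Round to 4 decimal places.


KKT complementary slackness check:
lambda_1 * g_1 = 0.87 * -4.25 = -3.6975
lambda_2 * g_2 = 5.46 * 3.16 = 17.2536
lambda_3 * g_3 = 0.12 * 3.62 = 0.4344
lambda_4 * g_4 = 3.59 * 2.24 = 8.0416
Total violation = 3.6975 + 17.2536 + 0.4344 + 8.0416 = 29.4271


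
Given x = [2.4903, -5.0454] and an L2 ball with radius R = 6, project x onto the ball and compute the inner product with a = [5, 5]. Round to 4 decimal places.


Step 1: Compute ||x|| (intermediates to 6 decimals).
||x|| = sqrt(2.4903^2 + (-5.0454)^2) = 5.626514
Step 2: Project.
Since ||x|| <= R, proj = x (no scaling needed).
proj(x) = [2.4903, -5.0454]
Step 3: Dot product.
a^T * proj(x) = 5*2.4903 + 5*(-5.0454) = -12.7755


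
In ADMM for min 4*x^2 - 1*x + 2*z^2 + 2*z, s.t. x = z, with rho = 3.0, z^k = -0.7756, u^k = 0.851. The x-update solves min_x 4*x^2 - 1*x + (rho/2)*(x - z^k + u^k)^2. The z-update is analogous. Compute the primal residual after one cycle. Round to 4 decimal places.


ADMM iteration with rho = 3.0, z^k = -0.7756, u^k = 0.851
Step 1: x-update.
Minimize 4*x^2 - 1*x + (3.0/2)*(x + 0.7756 + 0.851)^2
FOC: (2*4 + 3.0)*x = 1 + 3.0*(-0.7756 - 0.851)
x^{k+1} = -0.3527
Step 2: z-update.
Minimize 2*z^2 + 2*z + (3.0/2)*(-0.3527 - z + 0.851)^2
FOC: (2*2 + 3.0)*z = -2 + 3.0*(-0.3527 + 0.851)
z^{k+1} = -0.0722
Step 3: u-update.
u^{k+1} = 0.851 - 0.3527 + 0.0722 = 0.5705
Step 4: Primal residual = |-0.3527 + 0.0722| = 0.2805


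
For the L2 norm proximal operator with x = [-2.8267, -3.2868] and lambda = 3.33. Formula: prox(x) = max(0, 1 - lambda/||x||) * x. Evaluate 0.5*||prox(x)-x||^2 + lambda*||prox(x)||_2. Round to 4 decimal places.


Step 1: Compute ||x||.
||x|| = 4.3351
Step 2: Compute scaling factor.
scale = max(0, 1 - 3.33/4.3351) = 0.2319
Step 3: prox(x) = [-0.6554, -0.7621]
||prox(x)|| = 1.0051
Step 4: Proximal objective.
0.5*||prox-x||^2 = 5.5445
lambda*||prox|| = 3.347
Total = 8.8915


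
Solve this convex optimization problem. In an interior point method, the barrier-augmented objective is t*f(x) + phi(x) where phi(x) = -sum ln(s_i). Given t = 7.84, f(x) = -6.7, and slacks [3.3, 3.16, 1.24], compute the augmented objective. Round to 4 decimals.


Step 1: Compute log-barrier.
ln values: [1.1939, 1.1506, 0.2151]
phi = -(1.1939 + 1.1506 + 0.2151) = -2.5596
Step 2: Compute augmented objective.
t*f(x) = 7.84*-6.7 = -52.528
Total = -52.528 - 2.5596 = -55.0876


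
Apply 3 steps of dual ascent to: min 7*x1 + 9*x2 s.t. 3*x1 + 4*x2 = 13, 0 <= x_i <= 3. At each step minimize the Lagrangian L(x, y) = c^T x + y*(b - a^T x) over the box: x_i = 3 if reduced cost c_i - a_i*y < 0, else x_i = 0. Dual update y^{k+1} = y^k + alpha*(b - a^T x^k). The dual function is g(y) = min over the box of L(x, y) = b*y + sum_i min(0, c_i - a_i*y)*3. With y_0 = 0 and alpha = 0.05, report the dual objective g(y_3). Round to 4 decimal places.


Dual ascent for LP: min 7*x1 + 9*x2, 3*x1 + 4*x2 = 13, 0 <= x_i <= 3
Step 1: y^k = 0.0, reduced costs: (7.0, 9.0)
  x^k = (0.0, 0.0), subgradient = b - a^T x = 13.0
  y^{k+1} = 0.0 + 0.05*13.0 = 0.65
Step 2: y^k = 0.65, reduced costs: (5.05, 6.4)
  x^k = (0.0, 0.0), subgradient = b - a^T x = 13.0
  y^{k+1} = 0.65 + 0.05*13.0 = 1.3
Step 3: y^k = 1.3, reduced costs: (3.1, 3.8)
  x^k = (0.0, 0.0), subgradient = b - a^T x = 13.0
  y^{k+1} = 1.3 + 0.05*13.0 = 1.95
Dual objective at y_3 = 1.95: reduced costs (1.15, 1.2), box minimizer x = (0.0, 0.0)
g(y_3) = b*y + (c1 - a1*y)*x1 + (c2 - a2*y)*x2 = 13*1.95 + 1.15*0.0 + 1.2*0.0 = 25.35 + 0.0 + 0.0 = 25.35


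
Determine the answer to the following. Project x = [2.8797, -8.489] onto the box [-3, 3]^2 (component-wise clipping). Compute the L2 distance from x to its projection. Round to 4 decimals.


Project each component onto [-3, 3].
clip(2.8797) = 2.8797, clip(-8.489) = -3.0
Projection = [2.8797, -3.0]
Squared diffs: [0.0, 30.1291]
Distance = sqrt(30.1291) = 5.489


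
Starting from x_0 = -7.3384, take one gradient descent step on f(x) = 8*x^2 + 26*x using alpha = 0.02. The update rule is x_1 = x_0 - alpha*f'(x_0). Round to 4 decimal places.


We compute the gradient at x_0 and apply the update.
f'(x) = 16*x + 26
f'(-7.3384) = 16*-7.3384 + 26 = -91.4144
x_1 = -7.3384 - 0.02*-91.4144 = -5.5101


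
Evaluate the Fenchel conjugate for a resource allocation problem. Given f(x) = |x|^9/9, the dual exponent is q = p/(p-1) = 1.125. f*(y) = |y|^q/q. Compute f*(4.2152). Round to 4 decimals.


The conjugate exponent q satisfies 1/p + 1/q = 1.
p = 9, so q = 9/(9 - 1) = 1.125
|y|^q = 4.2152^1.125 = 5.0457
f*(4.2152) = 5.0457 / 1.125 = 4.4851


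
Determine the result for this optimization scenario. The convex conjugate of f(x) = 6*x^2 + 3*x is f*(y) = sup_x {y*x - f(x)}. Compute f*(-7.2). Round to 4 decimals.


f*(y) = sup_x {y*x - a*x^2 - b*x} = sup_x {(y-b)*x - a*x^2}
FOC: (y - b) - 2a*x = 0 => x* = (y - b)/(2a)
x* = (-7.2 - 3)/(2*6) = -0.85
f*(-7.2) = (y-b)^2/(4a) = (-7.2 - 3)^2/(4*6)
= 104.04/24 = 4.335


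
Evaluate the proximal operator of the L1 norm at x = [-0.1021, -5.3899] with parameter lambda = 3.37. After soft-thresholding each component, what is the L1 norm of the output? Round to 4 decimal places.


Soft-thresholding with lambda = 3.37:
prox(-0.1021) = sign(-0.1021)*max(|-0.1021| - 3.37, 0) = 0.0
prox(-5.3899) = sign(-5.3899)*max(|-5.3899| - 3.37, 0) = -2.0199
prox(x) = [0.0, -2.0199]
||prox(x)||_1 = 0.0 + 2.0199 = 2.0199


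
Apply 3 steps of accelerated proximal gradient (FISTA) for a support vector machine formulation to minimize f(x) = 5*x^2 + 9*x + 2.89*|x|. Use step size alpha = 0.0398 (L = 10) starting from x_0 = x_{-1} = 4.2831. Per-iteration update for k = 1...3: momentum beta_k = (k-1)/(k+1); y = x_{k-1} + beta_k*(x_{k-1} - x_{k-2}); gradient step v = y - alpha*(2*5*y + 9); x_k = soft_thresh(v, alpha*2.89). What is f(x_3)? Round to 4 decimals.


FISTA on f(x) = 5*x^2 + 9*x + 2.89*|x|
L = 10, alpha = 0.0398
Iteration 1: beta = 0.0, y = 4.2831 + 0.0*(4.2831 - 4.2831) = 4.2831
  grad(y) = 51.831, v = y - alpha*grad = 2.2202
  prox(v) = soft_thresh(2.2202, 0.115) = 2.1052
Iteration 2: beta = 0.3333, y = 2.1052 + 0.3333*(2.1052 - 4.2831) = 1.3792
  grad(y) = 22.7924, v = y - alpha*grad = 0.4721
  prox(v) = soft_thresh(0.4721, 0.115) = 0.3571
Iteration 3: beta = 0.5, y = 0.3571 + 0.5*(0.3571 - 2.1052) = -0.517
  grad(y) = 3.8302, v = y - alpha*grad = -0.6694
  prox(v) = soft_thresh(-0.6694, 0.115) = -0.5544
f(x_3) = 5*(-0.5544)^2 + 9*(-0.5544) + 2.89*|-0.5544| = -1.8506


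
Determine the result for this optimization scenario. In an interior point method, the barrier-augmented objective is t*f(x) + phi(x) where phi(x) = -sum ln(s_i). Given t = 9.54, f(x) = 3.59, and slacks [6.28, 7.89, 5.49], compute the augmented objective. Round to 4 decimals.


Step 1: Compute log-barrier.
ln values: [1.8374, 2.0656, 1.7029]
phi = -(1.8374 + 2.0656 + 1.7029) = -5.6059
Step 2: Compute augmented objective.
t*f(x) = 9.54*3.59 = 34.2486
Total = 34.2486 - 5.6059 = 28.6427


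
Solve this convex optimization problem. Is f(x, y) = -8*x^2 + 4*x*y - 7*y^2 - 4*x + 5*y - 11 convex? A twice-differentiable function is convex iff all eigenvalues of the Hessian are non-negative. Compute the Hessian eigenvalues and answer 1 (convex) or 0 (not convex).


The Hessian of f(x,y) = -8*x^2 + 4*x*y - 7*y^2 - 4*x + 5*y - 11 is:
H = [[-16, 4], [4, -14]]
Trace = -16 - 14 = -30
Determinant = -16*-14 - (4)^2 = 208
Discriminant = (-30)^2 - 4*208 = 68.0
Eigenvalues: lambda_1 = -19.1231, lambda_2 = -10.8769
The function is not convex.

0


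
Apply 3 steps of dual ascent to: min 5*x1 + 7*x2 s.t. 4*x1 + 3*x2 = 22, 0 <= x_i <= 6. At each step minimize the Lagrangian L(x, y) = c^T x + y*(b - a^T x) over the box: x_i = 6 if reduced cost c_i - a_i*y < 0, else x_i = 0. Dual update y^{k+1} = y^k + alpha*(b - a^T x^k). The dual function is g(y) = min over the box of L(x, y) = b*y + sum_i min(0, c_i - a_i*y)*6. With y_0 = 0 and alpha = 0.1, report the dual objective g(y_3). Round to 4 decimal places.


Dual ascent for LP: min 5*x1 + 7*x2, 4*x1 + 3*x2 = 22, 0 <= x_i <= 6
Step 1: y^k = 0.0, reduced costs: (5.0, 7.0)
  x^k = (0.0, 0.0), subgradient = b - a^T x = 22.0
  y^{k+1} = 0.0 + 0.1*22.0 = 2.2
Step 2: y^k = 2.2, reduced costs: (-3.8, 0.4)
  x^k = (6.0, 0.0), subgradient = b - a^T x = -2.0
  y^{k+1} = 2.2 + 0.1*-2.0 = 2.0
Step 3: y^k = 2.0, reduced costs: (-3.0, 1.0)
  x^k = (6.0, 0.0), subgradient = b - a^T x = -2.0
  y^{k+1} = 2.0 + 0.1*-2.0 = 1.8
Dual objective at y_3 = 1.8: reduced costs (-2.2, 1.6), box minimizer x = (6.0, 0.0)
g(y_3) = b*y + (c1 - a1*y)*x1 + (c2 - a2*y)*x2 = 22*1.8 + (-2.2)*6.0 + 1.6*0.0 = 39.6 - 13.2 + 0.0 = 26.4


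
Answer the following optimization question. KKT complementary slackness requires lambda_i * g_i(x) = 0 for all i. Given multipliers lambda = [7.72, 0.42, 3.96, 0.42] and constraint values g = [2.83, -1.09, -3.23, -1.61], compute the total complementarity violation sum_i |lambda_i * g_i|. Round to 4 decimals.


KKT complementary slackness check:
lambda_1 * g_1 = 7.72 * 2.83 = 21.8476
lambda_2 * g_2 = 0.42 * -1.09 = -0.4578
lambda_3 * g_3 = 3.96 * -3.23 = -12.7908
lambda_4 * g_4 = 0.42 * -1.61 = -0.6762
Total violation = 21.8476 + 0.4578 + 12.7908 + 0.6762 = 35.7724


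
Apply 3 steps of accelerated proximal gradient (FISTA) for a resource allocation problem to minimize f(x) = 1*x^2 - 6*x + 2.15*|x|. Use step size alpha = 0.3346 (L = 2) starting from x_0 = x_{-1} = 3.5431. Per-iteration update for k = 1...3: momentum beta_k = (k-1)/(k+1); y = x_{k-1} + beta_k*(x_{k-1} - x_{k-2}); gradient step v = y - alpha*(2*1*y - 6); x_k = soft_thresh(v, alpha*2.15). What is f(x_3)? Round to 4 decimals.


FISTA on f(x) = 1*x^2 - 6*x + 2.15*|x|
L = 2, alpha = 0.3346
Iteration 1: beta = 0.0, y = 3.5431 + 0.0*(3.5431 - 3.5431) = 3.5431
  grad(y) = 1.0862, v = y - alpha*grad = 3.1797
  prox(v) = soft_thresh(3.1797, 0.7194) = 2.4603
Iteration 2: beta = 0.3333, y = 2.4603 + 0.3333*(2.4603 - 3.5431) = 2.0993
  grad(y) = -1.8014, v = y - alpha*grad = 2.7021
  prox(v) = soft_thresh(2.7021, 0.7194) = 1.9827
Iteration 3: beta = 0.5, y = 1.9827 + 0.5*(1.9827 - 2.4603) = 1.7439
  grad(y) = -2.5123, v = y - alpha*grad = 2.5845
  prox(v) = soft_thresh(2.5845, 0.7194) = 1.8651
f(x_3) = 1*1.8651^2 - 6*1.8651 + 2.15*|1.8651| = -3.702


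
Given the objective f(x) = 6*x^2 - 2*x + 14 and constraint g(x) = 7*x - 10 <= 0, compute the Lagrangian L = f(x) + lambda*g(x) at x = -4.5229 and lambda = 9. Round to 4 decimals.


Step 1: Evaluate f(x).
f(-4.5229) = 6*(-4.5229)^2 - 2*(-4.5229) + 14 = 145.7855
Step 2: Evaluate g(x).
g(-4.5229) = 7*-4.5229 - 10 = -41.6603
Step 3: Compute Lagrangian.
L = 145.7855 + 9*-41.6603 = -229.1572


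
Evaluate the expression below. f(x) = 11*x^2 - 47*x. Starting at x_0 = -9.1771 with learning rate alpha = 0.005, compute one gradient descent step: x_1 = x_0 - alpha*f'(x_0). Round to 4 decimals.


We compute the gradient at x_0 and apply the update.
f'(x) = 22*x - 47
f'(-9.1771) = 22*-9.1771 - 47 = -248.8962
x_1 = -9.1771 - 0.005*-248.8962 = -7.9326


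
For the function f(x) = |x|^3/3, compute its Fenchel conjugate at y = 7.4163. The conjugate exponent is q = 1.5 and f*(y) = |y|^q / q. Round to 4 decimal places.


The conjugate exponent q satisfies 1/p + 1/q = 1.
p = 3, so q = 3/(3 - 1) = 1.5
|y|^q = 7.4163^1.5 = 20.1967
f*(7.4163) = 20.1967 / 1.5 = 13.4645


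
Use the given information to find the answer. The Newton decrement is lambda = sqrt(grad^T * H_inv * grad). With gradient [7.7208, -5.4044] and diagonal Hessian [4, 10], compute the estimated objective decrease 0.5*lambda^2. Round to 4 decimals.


Step 1: H is diagonal, so H^(-1) * g = [1.9302, -0.5404].
Step 2: g^T H^(-1) g = sum_i g_i^2 / H_ii
  = (7.7208)^2/4 + (-5.4044)^2/10
  = 14.9027 + 2.9208 = 17.8234
Step 3: Objective decrease = 0.5 * g^T H^(-1) g = 8.9117


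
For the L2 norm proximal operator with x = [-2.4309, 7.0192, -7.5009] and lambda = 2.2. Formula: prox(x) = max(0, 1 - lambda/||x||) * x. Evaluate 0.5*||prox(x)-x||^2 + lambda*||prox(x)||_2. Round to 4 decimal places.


Step 1: Compute ||x||.
||x|| = 10.5566
Step 2: Compute scaling factor.
scale = max(0, 1 - 2.2/10.5566) = 0.7916
Step 3: prox(x) = [-1.9243, 5.5564, -5.9377]
||prox(x)|| = 8.3566
Step 4: Proximal objective.
0.5*||prox-x||^2 = 2.42
lambda*||prox|| = 18.3845
Total = 20.8045


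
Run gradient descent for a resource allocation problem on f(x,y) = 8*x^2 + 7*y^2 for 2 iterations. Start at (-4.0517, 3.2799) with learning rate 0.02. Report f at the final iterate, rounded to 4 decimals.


Gradient descent on f(x,y) = 8*x^2 + 7*y^2.
Starting point: (-4.0517, 3.2799), alpha = 0.02
Step 1: grad_x = 2*8*-4.0517 = -64.8272, grad_y = 2*7*3.2799 = 45.9186
  x_1 = -4.0517 - 0.02*-64.8272 = -2.7552
  y_1 = 3.2799 - 0.02*45.9186 = 2.3615
Step 2: grad_x = 2*8*-2.7552 = -44.0825, grad_y = 2*7*2.3615 = 33.0614
  x_2 = -2.7552 - 0.02*-44.0825 = -1.8735
  y_2 = 2.3615 - 0.02*33.0614 = 1.7003
f(-1.8735, 1.7003) = 8*(-1.8735)^2 + 7*1.7003^2 = 48.3173


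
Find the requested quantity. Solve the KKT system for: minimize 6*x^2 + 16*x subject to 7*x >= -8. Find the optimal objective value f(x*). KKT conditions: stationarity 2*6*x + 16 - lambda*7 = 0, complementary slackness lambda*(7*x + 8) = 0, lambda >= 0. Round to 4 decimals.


Step 1: Try lambda = 0 (constraint inactive).
x_unc = -16/(2*6) = -1.3333
Check: 7*-1.3333 = -9.3331 < -8 -- violated!
Step 2: Constraint must be active: 7*x = -8
x* = -8/7 = -1.1429 (rounded; the exact value -8/7 is used below)
lambda = (2*6*(-8/7) + 16)/7 = 0.3265
Step 3: Compute optimal value.
f(x*) = 6*(-8/7)^2 + 16*(-8/7) = -10.449


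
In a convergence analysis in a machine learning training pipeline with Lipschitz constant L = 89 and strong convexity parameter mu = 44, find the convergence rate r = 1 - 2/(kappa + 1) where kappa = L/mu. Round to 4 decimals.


Step 1: Compute the condition number.
kappa = L/mu = 89/44 = 2.0227
Step 2: Compute the convergence rate.
r = 1 - 2/(kappa + 1) = 1 - 2*mu/(L + mu) = (L - mu)/(L + mu) = 45/133 = 0.3383


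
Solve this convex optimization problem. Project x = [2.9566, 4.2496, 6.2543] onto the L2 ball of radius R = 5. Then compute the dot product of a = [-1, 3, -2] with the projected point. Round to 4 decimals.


Step 1: Compute ||x|| (intermediates to 6 decimals).
||x|| = sqrt(2.9566^2 + 4.2496^2 + 6.2543^2) = 8.118919
Step 2: Project.
Since ||x|| > R, scale = R/||x|| = 5/8.118919 = 0.615846, proj(x) = scale * x
proj(x) = [1.82081, 2.617099, 3.851686]
Step 3: Dot product.
a^T * proj(x) = -1*1.82081 + 3*2.617099 - 2*3.851686 = -1.6729


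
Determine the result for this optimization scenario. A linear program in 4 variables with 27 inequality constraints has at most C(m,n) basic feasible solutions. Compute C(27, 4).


Each vertex corresponds to some choice of n active constraints out of m, so the number of vertices is at most C(m, n) = m! / (n!(m-n)!).
m = 27, n = 4
Numerator: 27 * 26 * 25 * 24
Denominator: 4! = 24
C(27, 4) = 17550


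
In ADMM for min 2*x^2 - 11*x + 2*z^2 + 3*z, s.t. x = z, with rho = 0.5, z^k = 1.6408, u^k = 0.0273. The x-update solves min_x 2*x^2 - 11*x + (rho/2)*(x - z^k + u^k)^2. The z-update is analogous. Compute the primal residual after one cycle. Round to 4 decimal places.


ADMM iteration with rho = 0.5, z^k = 1.6408, u^k = 0.0273
Step 1: x-update.
Minimize 2*x^2 - 11*x + (0.5/2)*(x - 1.6408 + 0.0273)^2
FOC: (2*2 + 0.5)*x = 11 + 0.5*(1.6408 - 0.0273)
x^{k+1} = 2.6237
Step 2: z-update.
Minimize 2*z^2 + 3*z + (0.5/2)*(2.6237 - z + 0.0273)^2
FOC: (2*2 + 0.5)*z = -3 + 0.5*(2.6237 + 0.0273)
z^{k+1} = -0.3721
Step 3: u-update.
u^{k+1} = 0.0273 + 2.6237 + 0.3721 = 3.0231
Step 4: Primal residual = |2.6237 + 0.3721| = 2.9958


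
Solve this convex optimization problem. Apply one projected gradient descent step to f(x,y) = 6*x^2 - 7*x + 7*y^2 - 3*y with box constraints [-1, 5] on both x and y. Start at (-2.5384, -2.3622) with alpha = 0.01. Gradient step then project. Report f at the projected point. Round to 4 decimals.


Step 1: Compute gradient at (-2.5384, -2.3622).
grad_x = 2*6*-2.5384 - 7 = -37.4608
grad_y = 2*7*-2.3622 - 3 = -36.0708
Step 2: Gradient step.
x_raw = -2.5384 - 0.01*-37.4608 = -2.1638
y_raw = -2.3622 - 0.01*-36.0708 = -2.0015
Step 3: Project onto [-1, 5].
x_proj = clip(-2.1638) = -1.0
y_proj = clip(-2.0015) = -1.0
Step 4: Evaluate f.
f(-1.0, -1.0) = 23.0


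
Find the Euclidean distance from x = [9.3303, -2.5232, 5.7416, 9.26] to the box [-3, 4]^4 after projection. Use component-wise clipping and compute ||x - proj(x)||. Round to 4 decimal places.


Project each component onto [-3, 4].
clip(9.3303) = 4.0, clip(-2.5232) = -2.5232, clip(5.7416) = 4.0, clip(9.26) = 4.0
Projection = [4.0, -2.5232, 4.0, 4.0]
Squared diffs: [28.4121, 0.0, 3.0332, 27.6676]
Distance = sqrt(59.1129) = 7.6885


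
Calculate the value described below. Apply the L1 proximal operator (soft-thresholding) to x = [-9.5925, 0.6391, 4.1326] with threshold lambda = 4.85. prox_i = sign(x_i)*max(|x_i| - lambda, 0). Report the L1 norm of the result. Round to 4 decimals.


Soft-thresholding with lambda = 4.85:
prox(-9.5925) = sign(-9.5925)*max(|-9.5925| - 4.85, 0) = -4.7425
prox(0.6391) = sign(0.6391)*max(|0.6391| - 4.85, 0) = 0.0
prox(4.1326) = sign(4.1326)*max(|4.1326| - 4.85, 0) = 0.0
prox(x) = [-4.7425, 0.0, 0.0]
||prox(x)||_1 = 4.7425 + 0.0 + 0.0 = 4.7425


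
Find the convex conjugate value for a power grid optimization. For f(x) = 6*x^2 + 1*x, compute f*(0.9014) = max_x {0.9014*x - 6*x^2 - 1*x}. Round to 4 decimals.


f*(y) = sup_x {y*x - a*x^2 - b*x} = sup_x {(y-b)*x - a*x^2}
FOC: (y - b) - 2a*x = 0 => x* = (y - b)/(2a)
x* = (0.9014 - 1)/(2*6) = -0.0082
f*(0.9014) = (y-b)^2/(4a) = (0.9014 - 1)^2/(4*6)
= 0.0097/24 = 0.0004


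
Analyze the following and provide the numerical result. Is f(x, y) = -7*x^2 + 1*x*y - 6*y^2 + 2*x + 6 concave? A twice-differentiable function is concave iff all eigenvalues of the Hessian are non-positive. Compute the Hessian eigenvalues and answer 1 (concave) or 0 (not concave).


The Hessian of f(x,y) = -7*x^2 + 1*x*y - 6*y^2 + 2*x + 6 is:
H = [[-14, 1], [1, -12]]
Trace = -14 - 12 = -26
Determinant = -14*-12 - (1)^2 = 167
Discriminant = (-26)^2 - 4*167 = 8.0
Eigenvalues: lambda_1 = -14.4142, lambda_2 = -11.5858
The function is concave.

1


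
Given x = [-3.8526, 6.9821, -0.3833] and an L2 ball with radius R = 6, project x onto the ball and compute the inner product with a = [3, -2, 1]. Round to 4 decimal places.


Step 1: Compute ||x|| (intermediates to 6 decimals).
||x|| = sqrt((-3.8526)^2 + 6.9821^2 + (-0.3833)^2) = 7.983681
Step 2: Project.
Since ||x|| > R, scale = R/||x|| = 6/7.983681 = 0.751533, proj(x) = scale * x
proj(x) = [-2.895356, 5.247279, -0.288063]
Step 3: Dot product.
a^T * proj(x) = 3*(-2.895356) - 2*5.247279 + 1*(-0.288063) = -19.4687


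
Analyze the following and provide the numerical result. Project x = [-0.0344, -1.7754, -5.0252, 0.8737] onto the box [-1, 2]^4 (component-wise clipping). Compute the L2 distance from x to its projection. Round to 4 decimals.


Project each component onto [-1, 2].
clip(-0.0344) = -0.0344, clip(-1.7754) = -1.0, clip(-5.0252) = -1.0, clip(0.8737) = 0.8737
Projection = [-0.0344, -1.0, -1.0, 0.8737]
Squared diffs: [0.0, 0.6012, 16.2022, 0.0]
Distance = sqrt(16.8034) = 4.0992


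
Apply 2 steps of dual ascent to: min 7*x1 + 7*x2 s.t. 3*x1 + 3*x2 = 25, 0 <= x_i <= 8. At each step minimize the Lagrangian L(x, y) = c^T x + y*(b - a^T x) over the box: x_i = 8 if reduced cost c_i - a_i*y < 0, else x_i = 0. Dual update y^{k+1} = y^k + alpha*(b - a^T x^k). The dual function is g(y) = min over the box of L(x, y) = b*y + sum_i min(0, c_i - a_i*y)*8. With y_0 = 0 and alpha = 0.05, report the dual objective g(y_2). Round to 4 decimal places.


Dual ascent for LP: min 7*x1 + 7*x2, 3*x1 + 3*x2 = 25, 0 <= x_i <= 8
Step 1: y^k = 0.0, reduced costs: (7.0, 7.0)
  x^k = (0.0, 0.0), subgradient = b - a^T x = 25.0
  y^{k+1} = 0.0 + 0.05*25.0 = 1.25
Step 2: y^k = 1.25, reduced costs: (3.25, 3.25)
  x^k = (0.0, 0.0), subgradient = b - a^T x = 25.0
  y^{k+1} = 1.25 + 0.05*25.0 = 2.5
Dual objective at y_2 = 2.5: reduced costs (-0.5, -0.5), box minimizer x = (8.0, 8.0)
g(y_2) = b*y + (c1 - a1*y)*x1 + (c2 - a2*y)*x2 = 25*2.5 + (-0.5)*8.0 + (-0.5)*8.0 = 62.5 - 4.0 - 4.0 = 54.5


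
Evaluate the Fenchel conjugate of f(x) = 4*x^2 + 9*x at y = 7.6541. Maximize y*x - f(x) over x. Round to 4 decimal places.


f*(y) = sup_x {y*x - a*x^2 - b*x} = sup_x {(y-b)*x - a*x^2}
FOC: (y - b) - 2a*x = 0 => x* = (y - b)/(2a)
x* = (7.6541 - 9)/(2*4) = -0.1682
f*(7.6541) = (y-b)^2/(4a) = (7.6541 - 9)^2/(4*4)
= 1.8114/16 = 0.1132


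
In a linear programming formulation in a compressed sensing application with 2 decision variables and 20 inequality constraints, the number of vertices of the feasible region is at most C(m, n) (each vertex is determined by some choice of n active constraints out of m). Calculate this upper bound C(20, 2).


Each vertex corresponds to some choice of n active constraints out of m, so the number of vertices is at most C(m, n) = m! / (n!(m-n)!).
m = 20, n = 2
Numerator: 20 * 19
Denominator: 2! = 2
C(20, 2) = 190


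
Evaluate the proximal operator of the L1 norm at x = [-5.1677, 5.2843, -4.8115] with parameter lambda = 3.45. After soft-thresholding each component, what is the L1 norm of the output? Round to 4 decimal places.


Soft-thresholding with lambda = 3.45:
prox(-5.1677) = sign(-5.1677)*max(|-5.1677| - 3.45, 0) = -1.7177
prox(5.2843) = sign(5.2843)*max(|5.2843| - 3.45, 0) = 1.8343
prox(-4.8115) = sign(-4.8115)*max(|-4.8115| - 3.45, 0) = -1.3615
prox(x) = [-1.7177, 1.8343, -1.3615]
||prox(x)||_1 = 1.7177 + 1.8343 + 1.3615 = 4.9135


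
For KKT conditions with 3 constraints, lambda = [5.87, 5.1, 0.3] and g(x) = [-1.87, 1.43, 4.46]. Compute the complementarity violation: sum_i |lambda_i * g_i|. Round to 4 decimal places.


KKT complementary slackness check:
lambda_1 * g_1 = 5.87 * -1.87 = -10.9769
lambda_2 * g_2 = 5.1 * 1.43 = 7.293
lambda_3 * g_3 = 0.3 * 4.46 = 1.338
Total violation = 10.9769 + 7.293 + 1.338 = 19.6079


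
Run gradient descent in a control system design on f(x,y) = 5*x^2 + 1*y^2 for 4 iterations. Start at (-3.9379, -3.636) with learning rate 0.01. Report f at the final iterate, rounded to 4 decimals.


Gradient descent on f(x,y) = 5*x^2 + 1*y^2.
Starting point: (-3.9379, -3.636), alpha = 0.01
Step 1: grad_x = 2*5*-3.9379 = -39.379, grad_y = 2*1*-3.636 = -7.272
  x_1 = -3.9379 - 0.01*-39.379 = -3.5441
  y_1 = -3.636 - 0.01*-7.272 = -3.5633
Step 2: grad_x = 2*5*-3.5441 = -35.4411, grad_y = 2*1*-3.5633 = -7.1266
  x_2 = -3.5441 - 0.01*-35.4411 = -3.1897
  y_2 = -3.5633 - 0.01*-7.1266 = -3.492
Step 3: grad_x = 2*5*-3.1897 = -31.897, grad_y = 2*1*-3.492 = -6.984
  x_3 = -3.1897 - 0.01*-31.897 = -2.8707
  y_3 = -3.492 - 0.01*-6.984 = -3.4222
Step 4: grad_x = 2*5*-2.8707 = -28.7073, grad_y = 2*1*-3.4222 = -6.8443
  x_4 = -2.8707 - 0.01*-28.7073 = -2.5837
  y_4 = -3.4222 - 0.01*-6.8443 = -3.3537
f(-2.5837, -3.3537) = 5*(-2.5837)^2 + 1*(-3.3537)^2 = 44.6239


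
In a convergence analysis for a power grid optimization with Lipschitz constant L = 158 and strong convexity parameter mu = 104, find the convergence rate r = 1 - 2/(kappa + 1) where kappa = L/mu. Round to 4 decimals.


Step 1: Compute the condition number.
kappa = L/mu = 158/104 = 1.5192
Step 2: Compute the convergence rate.
r = 1 - 2/(kappa + 1) = 1 - 2*mu/(L + mu) = (L - mu)/(L + mu) = 54/262 = 0.2061


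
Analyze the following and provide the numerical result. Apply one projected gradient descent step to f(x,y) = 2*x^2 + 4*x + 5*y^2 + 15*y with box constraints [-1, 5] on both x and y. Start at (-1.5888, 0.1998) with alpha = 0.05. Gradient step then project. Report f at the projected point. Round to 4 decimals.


Step 1: Compute gradient at (-1.5888, 0.1998).
grad_x = 2*2*-1.5888 + 4 = -2.3552
grad_y = 2*5*0.1998 + 15 = 16.998
Step 2: Gradient step.
x_raw = -1.5888 - 0.05*-2.3552 = -1.471
y_raw = 0.1998 - 0.05*16.998 = -0.6501
Step 3: Project onto [-1, 5].
x_proj = clip(-1.471) = -1.0
y_proj = clip(-0.6501) = -0.6501
Step 4: Evaluate f.
f(-1.0, -0.6501) = -9.6383


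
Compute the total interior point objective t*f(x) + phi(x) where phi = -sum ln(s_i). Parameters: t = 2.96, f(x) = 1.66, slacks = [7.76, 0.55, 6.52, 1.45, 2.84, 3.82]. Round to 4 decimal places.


Step 1: Compute log-barrier.
ln values: [2.049, -0.5978, 1.8749, 0.3716, 1.0438, 1.3403]
phi = -(2.049 - 0.5978 + 1.8749 + 0.3716 + 1.0438 + 1.3403) = -6.0816
Step 2: Compute augmented objective.
t*f(x) = 2.96*1.66 = 4.9136
Total = 4.9136 - 6.0816 = -1.168


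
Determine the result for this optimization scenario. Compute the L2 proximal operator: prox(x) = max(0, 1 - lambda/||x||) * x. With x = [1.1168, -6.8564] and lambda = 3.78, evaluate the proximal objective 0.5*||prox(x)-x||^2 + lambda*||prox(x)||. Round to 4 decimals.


Step 1: Compute ||x||.
||x|| = 6.9468
Step 2: Compute scaling factor.
scale = max(0, 1 - 3.78/6.9468) = 0.4559
Step 3: prox(x) = [0.5091, -3.1256]
||prox(x)|| = 3.1668
Step 4: Proximal objective.
0.5*||prox-x||^2 = 7.1442
lambda*||prox|| = 11.9705
Total = 19.1145


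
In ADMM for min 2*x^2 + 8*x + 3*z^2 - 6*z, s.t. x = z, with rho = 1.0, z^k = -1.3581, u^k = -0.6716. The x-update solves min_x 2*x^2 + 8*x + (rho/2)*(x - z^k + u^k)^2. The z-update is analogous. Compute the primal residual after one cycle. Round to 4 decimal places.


ADMM iteration with rho = 1.0, z^k = -1.3581, u^k = -0.6716
Step 1: x-update.
Minimize 2*x^2 + 8*x + (1.0/2)*(x + 1.3581 - 0.6716)^2
FOC: (2*2 + 1.0)*x = -8 + 1.0*(-1.3581 + 0.6716)
x^{k+1} = -1.7373
Step 2: z-update.
Minimize 3*z^2 - 6*z + (1.0/2)*(-1.7373 - z - 0.6716)^2
FOC: (2*3 + 1.0)*z = 6 + 1.0*(-1.7373 - 0.6716)
z^{k+1} = 0.513
Step 3: u-update.
u^{k+1} = -0.6716 - 1.7373 - 0.513 = -2.9219
Step 4: Primal residual = |-1.7373 - 0.513| = 2.2503


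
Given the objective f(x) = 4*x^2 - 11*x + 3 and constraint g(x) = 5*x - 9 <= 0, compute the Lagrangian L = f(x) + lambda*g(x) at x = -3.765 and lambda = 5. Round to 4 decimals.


Step 1: Evaluate f(x).
f(-3.765) = 4*(-3.765)^2 - 11*(-3.765) + 3 = 101.1159
Step 2: Evaluate g(x).
g(-3.765) = 5*-3.765 - 9 = -27.825
Step 3: Compute Lagrangian.
L = 101.1159 + 5*-27.825 = -38.0091


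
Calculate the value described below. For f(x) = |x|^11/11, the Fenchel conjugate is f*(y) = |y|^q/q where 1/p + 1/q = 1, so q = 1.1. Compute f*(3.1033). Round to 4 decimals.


The conjugate exponent q satisfies 1/p + 1/q = 1.
p = 11, so q = 11/(11 - 1) = 1.1
|y|^q = 3.1033^1.1 = 3.4754
f*(3.1033) = 3.4754 / 1.1 = 3.1595


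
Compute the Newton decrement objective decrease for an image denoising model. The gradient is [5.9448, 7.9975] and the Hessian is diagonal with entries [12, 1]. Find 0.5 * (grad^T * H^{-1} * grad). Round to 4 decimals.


Step 1: H is diagonal, so H^(-1) * g = [0.4954, 7.9975].
Step 2: g^T H^(-1) g = sum_i g_i^2 / H_ii
  = (5.9448)^2/12 + (7.9975)^2/1
  = 2.9451 + 63.96 = 66.9051
Step 3: Objective decrease = 0.5 * g^T H^(-1) g = 33.4525


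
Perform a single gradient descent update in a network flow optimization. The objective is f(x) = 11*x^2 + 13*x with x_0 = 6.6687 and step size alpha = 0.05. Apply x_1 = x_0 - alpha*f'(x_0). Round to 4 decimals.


We compute the gradient at x_0 and apply the update.
f'(x) = 22*x + 13
f'(6.6687) = 22*6.6687 + 13 = 159.7114
x_1 = 6.6687 - 0.05*159.7114 = -1.3169


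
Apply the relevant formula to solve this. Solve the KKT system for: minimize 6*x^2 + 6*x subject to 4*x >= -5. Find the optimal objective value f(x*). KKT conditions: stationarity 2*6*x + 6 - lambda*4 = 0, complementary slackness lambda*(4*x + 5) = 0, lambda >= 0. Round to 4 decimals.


Step 1: Try lambda = 0 (constraint inactive).
Stationarity: 2*6*x + 6 = 0
x* = -6/(2*6) = -0.5
Check constraint: 4*-0.5 = -2.0 >= -5 -- satisfied.
Step 2: Compute optimal value.
f(x*) = 6*(-0.5)^2 + 6*(-0.5) = -1.5


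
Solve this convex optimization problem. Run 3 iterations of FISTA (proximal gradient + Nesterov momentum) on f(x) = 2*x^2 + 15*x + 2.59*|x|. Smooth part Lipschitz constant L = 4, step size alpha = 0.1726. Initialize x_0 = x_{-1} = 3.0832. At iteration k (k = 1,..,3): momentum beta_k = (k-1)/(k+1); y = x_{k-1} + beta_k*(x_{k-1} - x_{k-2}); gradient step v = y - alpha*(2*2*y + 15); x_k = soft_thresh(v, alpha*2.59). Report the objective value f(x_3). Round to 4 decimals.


FISTA on f(x) = 2*x^2 + 15*x + 2.59*|x|
L = 4, alpha = 0.1726
Iteration 1: beta = 0.0, y = 3.0832 + 0.0*(3.0832 - 3.0832) = 3.0832
  grad(y) = 27.3328, v = y - alpha*grad = -1.6344
  prox(v) = soft_thresh(-1.6344, 0.447) = -1.1874
Iteration 2: beta = 0.3333, y = -1.1874 + 0.3333*(-1.1874 - 3.0832) = -2.6109
  grad(y) = 4.5562, v = y - alpha*grad = -3.3973
  prox(v) = soft_thresh(-3.3973, 0.447) = -2.9503
Iteration 3: beta = 0.5, y = -2.9503 + 0.5*(-2.9503 + 1.1874) = -3.8318
  grad(y) = -0.3271, v = y - alpha*grad = -3.7753
  prox(v) = soft_thresh(-3.7753, 0.447) = -3.3283
f(x_3) = 2*(-3.3283)^2 + 15*(-3.3283) + 2.59*|-3.3283| = -19.1491


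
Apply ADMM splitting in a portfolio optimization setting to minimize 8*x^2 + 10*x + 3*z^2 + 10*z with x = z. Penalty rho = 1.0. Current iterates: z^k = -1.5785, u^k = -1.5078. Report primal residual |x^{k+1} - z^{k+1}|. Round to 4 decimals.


ADMM iteration with rho = 1.0, z^k = -1.5785, u^k = -1.5078
Step 1: x-update.
Minimize 8*x^2 + 10*x + (1.0/2)*(x + 1.5785 - 1.5078)^2
FOC: (2*8 + 1.0)*x = -10 + 1.0*(-1.5785 + 1.5078)
x^{k+1} = -0.5924
Step 2: z-update.
Minimize 3*z^2 + 10*z + (1.0/2)*(-0.5924 - z - 1.5078)^2
FOC: (2*3 + 1.0)*z = -10 + 1.0*(-0.5924 - 1.5078)
z^{k+1} = -1.7286
Step 3: u-update.
u^{k+1} = -1.5078 - 0.5924 + 1.7286 = -0.3716
Step 4: Primal residual = |-0.5924 + 1.7286| = 1.1362


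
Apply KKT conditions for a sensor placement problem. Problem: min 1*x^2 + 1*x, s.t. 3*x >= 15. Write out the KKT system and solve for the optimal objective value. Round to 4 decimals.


Step 1: Try lambda = 0 (constraint inactive).
x_unc = -1/(2*1) = -0.5
Check: 3*-0.5 = -1.5 < 15 -- violated!
Step 2: Constraint must be active: 3*x = 15
x* = 15/3 = 5.0
lambda = (2*1*5.0 + 1)/3 = 3.6667
Step 3: Compute optimal value.
f(x*) = 1*5.0^2 + 1*5.0 = 30.0


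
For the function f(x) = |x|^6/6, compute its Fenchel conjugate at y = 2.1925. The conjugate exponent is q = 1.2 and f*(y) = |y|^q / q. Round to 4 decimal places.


The conjugate exponent q satisfies 1/p + 1/q = 1.
p = 6, so q = 6/(6 - 1) = 1.2
|y|^q = 2.1925^1.2 = 2.5652
f*(2.1925) = 2.5652 / 1.2 = 2.1377


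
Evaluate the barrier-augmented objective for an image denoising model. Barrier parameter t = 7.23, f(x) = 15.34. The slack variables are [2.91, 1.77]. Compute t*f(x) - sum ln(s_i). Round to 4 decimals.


Step 1: Compute log-barrier.
ln values: [1.0682, 0.571]
phi = -(1.0682 + 0.571) = -1.6391
Step 2: Compute augmented objective.
t*f(x) = 7.23*15.34 = 110.9082
Total = 110.9082 - 1.6391 = 109.2691


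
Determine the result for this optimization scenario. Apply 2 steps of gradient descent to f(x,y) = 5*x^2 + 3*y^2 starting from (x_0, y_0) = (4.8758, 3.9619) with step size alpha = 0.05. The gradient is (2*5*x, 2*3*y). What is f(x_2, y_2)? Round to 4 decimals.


Gradient descent on f(x,y) = 5*x^2 + 3*y^2.
Starting point: (4.8758, 3.9619), alpha = 0.05
Step 1: grad_x = 2*5*4.8758 = 48.758, grad_y = 2*3*3.9619 = 23.7714
  x_1 = 4.8758 - 0.05*48.758 = 2.4379
  y_1 = 3.9619 - 0.05*23.7714 = 2.7733
Step 2: grad_x = 2*5*2.4379 = 24.379, grad_y = 2*3*2.7733 = 16.64
  x_2 = 2.4379 - 0.05*24.379 = 1.219
  y_2 = 2.7733 - 0.05*16.64 = 1.9413
f(1.219, 1.9413) = 5*1.219^2 + 3*1.9413^2 = 18.7355


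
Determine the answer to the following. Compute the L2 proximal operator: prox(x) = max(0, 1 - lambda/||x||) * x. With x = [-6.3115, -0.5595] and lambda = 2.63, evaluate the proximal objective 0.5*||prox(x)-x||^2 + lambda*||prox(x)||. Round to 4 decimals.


Step 1: Compute ||x||.
||x|| = 6.3363
Step 2: Compute scaling factor.
scale = max(0, 1 - 2.63/6.3363) = 0.5849
Step 3: prox(x) = [-3.6918, -0.3273]
||prox(x)|| = 3.7063
Step 4: Proximal objective.
0.5*||prox-x||^2 = 3.4585
lambda*||prox|| = 9.7476
Total = 13.2059


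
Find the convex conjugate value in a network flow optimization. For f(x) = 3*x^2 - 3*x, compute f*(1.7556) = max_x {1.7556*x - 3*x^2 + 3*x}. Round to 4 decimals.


f*(y) = sup_x {y*x - a*x^2 - b*x} = sup_x {(y-b)*x - a*x^2}
FOC: (y - b) - 2a*x = 0 => x* = (y - b)/(2a)
x* = (1.7556 + 3)/(2*3) = 0.7926
f*(1.7556) = (y-b)^2/(4a) = (1.7556 + 3)^2/(4*3)
= 22.6157/12 = 1.8846


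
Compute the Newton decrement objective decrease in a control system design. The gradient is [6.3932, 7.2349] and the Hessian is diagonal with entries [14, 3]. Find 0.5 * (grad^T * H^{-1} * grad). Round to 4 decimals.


Step 1: H is diagonal, so H^(-1) * g = [0.4567, 2.4116].
Step 2: g^T H^(-1) g = sum_i g_i^2 / H_ii
  = (6.3932)^2/14 + (7.2349)^2/3
  = 2.9195 + 17.4479 = 20.3674
Step 3: Objective decrease = 0.5 * g^T H^(-1) g = 10.1837


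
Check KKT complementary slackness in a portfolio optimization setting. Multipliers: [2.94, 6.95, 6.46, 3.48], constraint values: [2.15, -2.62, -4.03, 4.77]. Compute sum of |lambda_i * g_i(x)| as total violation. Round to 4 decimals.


KKT complementary slackness check:
lambda_1 * g_1 = 2.94 * 2.15 = 6.321
lambda_2 * g_2 = 6.95 * -2.62 = -18.209
lambda_3 * g_3 = 6.46 * -4.03 = -26.0338
lambda_4 * g_4 = 3.48 * 4.77 = 16.5996
Total violation = 6.321 + 18.209 + 26.0338 + 16.5996 = 67.1634


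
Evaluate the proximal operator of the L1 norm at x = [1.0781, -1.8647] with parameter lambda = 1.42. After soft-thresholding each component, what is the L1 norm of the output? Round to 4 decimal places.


Soft-thresholding with lambda = 1.42:
prox(1.0781) = sign(1.0781)*max(|1.0781| - 1.42, 0) = 0.0
prox(-1.8647) = sign(-1.8647)*max(|-1.8647| - 1.42, 0) = -0.4447
prox(x) = [0.0, -0.4447]
||prox(x)||_1 = 0.0 + 0.4447 = 0.4447
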